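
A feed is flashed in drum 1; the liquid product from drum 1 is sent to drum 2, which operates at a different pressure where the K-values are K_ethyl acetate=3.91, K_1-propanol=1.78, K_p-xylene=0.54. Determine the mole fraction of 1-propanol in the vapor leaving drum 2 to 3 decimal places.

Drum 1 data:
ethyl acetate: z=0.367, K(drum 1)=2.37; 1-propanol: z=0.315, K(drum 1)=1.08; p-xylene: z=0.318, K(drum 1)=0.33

Drum 1:
Material balance + equilibrium reduce to Σ zᵢ(Kᵢ−1)/(1+ψ₁(Kᵢ−1)) = 0.
Check two-phase: ΣzᵢKᵢ = 1.315 > 1 and Σzᵢ/Kᵢ = 1.410 > 1, so g(0) = 0.315 > 0 and g(1) = -0.410 < 0.
Newton iteration, ψ₁⁰ = 0.5:
  ψ₁ = 0.500: g = 0.0022, g' = -0.567 → ψ₁ = 0.504
Converged at ψ₁ = 0.504.
Drum-1 compositions:
  ethyl acetate: x = 0.217, y = 0.515
  1-propanol: x = 0.303, y = 0.327
  p-xylene: x = 0.480, y = 0.158
Drum-2 feed = drum-1 liquid: z₂ = (0.2171, 0.3028, 0.4801).
Drum 2:
Let ψ₂ = V/F and solve Σ zᵢ(Kᵢ−1)/(1+ψ₂(Kᵢ−1)) = 0.
g(0) = ΣzᵢKᵢ − 1 = 0.647 and g(1) = 1 − Σzᵢ/Kᵢ = -0.115, so a root lies in (0, 1).
Iterate (Newton) starting at ψ₂ = 0.51:
  ψ₂ = 0.510: g = 0.1348, g' = -0.566 → ψ₂ = 0.748
  ψ₂ = 0.748: g = 0.0112, g' = -0.492 → ψ₂ = 0.771
Converged at ψ₂ = 0.771.
  ethyl acetate: x = 0.067, y = 0.262
  1-propanol: x = 0.189, y = 0.337
  p-xylene: x = 0.744, y = 0.402

y_1-propanol (drum 2) = 0.337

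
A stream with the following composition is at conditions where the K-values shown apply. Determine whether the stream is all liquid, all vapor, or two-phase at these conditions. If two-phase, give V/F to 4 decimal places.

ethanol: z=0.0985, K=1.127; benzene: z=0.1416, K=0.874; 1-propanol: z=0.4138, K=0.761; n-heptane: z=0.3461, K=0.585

all liquid

ΣzᵢKᵢ = 0.7521; Σzᵢ/Kᵢ = 1.3848.
Since ΣzᵢKᵢ < 1 the mixture is below its bubble point — single liquid phase.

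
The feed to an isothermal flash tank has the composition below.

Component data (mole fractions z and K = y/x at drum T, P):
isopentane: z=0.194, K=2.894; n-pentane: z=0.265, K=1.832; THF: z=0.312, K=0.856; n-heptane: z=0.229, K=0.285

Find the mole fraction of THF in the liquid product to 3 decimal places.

Iterate (Newton) starting at β = 0.5:
  β = 0.500: g = 0.0412, g' = -0.566 → β = 0.573
  β = 0.573: g = -0.0007, g' = -0.588 → β = 0.572
Converged at β = 0.572.
Compositions from xᵢ = zᵢ/(1+β(Kᵢ−1)), yᵢ = Kᵢxᵢ:
  isopentane: x = 0.093, y = 0.270
  n-pentane: x = 0.180, y = 0.329
  THF: x = 0.340, y = 0.291
  n-heptane: x = 0.387, y = 0.110

x_THF = 0.340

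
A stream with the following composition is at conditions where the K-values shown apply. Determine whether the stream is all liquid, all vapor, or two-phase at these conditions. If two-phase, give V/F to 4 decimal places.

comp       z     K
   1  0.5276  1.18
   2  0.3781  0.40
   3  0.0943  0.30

all liquid

ΣzᵢKᵢ = 0.8021; Σzᵢ/Kᵢ = 1.7067.
Since ΣzᵢKᵢ < 1 the mixture is below its bubble point — single liquid phase.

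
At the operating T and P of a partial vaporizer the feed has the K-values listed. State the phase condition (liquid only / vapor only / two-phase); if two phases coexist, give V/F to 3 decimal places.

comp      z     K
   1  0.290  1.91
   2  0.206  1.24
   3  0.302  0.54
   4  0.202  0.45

ΣzᵢKᵢ = 1.063; Σzᵢ/Kᵢ = 1.326.
Both exceed 1, so a two-phase solution exists.
Material balance + equilibrium reduce to Σ zᵢ(Kᵢ−1)/(1+ψ(Kᵢ−1)) = 0.
Iterate (Newton) starting at ψ = 0.69:
  ψ = 0.690: g = -0.1780, g' = -0.395 → ψ = 0.240
  ψ = 0.240: g = -0.0206, g' = -0.334 → ψ = 0.178
Converged at ψ = 0.178.

two-phase, V/F = 0.178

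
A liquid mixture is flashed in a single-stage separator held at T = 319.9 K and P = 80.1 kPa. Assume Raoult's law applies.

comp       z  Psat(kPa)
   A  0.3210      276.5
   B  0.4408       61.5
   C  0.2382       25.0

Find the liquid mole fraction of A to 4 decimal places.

Raoult's law: Kᵢ = Pᵢˢᵃᵗ/P = Pᵢˢᵃᵗ/80.1.
  K_A = 276.5/80.1 = 3.451935, K_B = 61.5/80.1 = 0.767790, K_C = 25.0/80.1 = 0.312110
Let ψ = V/F and solve Σ zᵢ(Kᵢ−1)/(1+ψ(Kᵢ−1)) = 0.
g(0) = ΣzᵢKᵢ − 1 = 0.5209 and g(1) = 1 − Σzᵢ/Kᵢ = -0.4303, so a root lies in (0, 1).
Newton iteration, ψ⁰ = 0.5:
  ψ = 0.5000: g = -0.01198, g' = -0.6818 → ψ = 0.4824
  ψ = 0.4824: g = 0.00005, g' = -0.6876 → ψ = 0.4825
Converged at ψ = 0.4825.
Compositions from xᵢ = zᵢ/(1+ψ(Kᵢ−1)), yᵢ = Kᵢxᵢ:
  A: x = 0.1470, y = 0.5076
  B: x = 0.4964, y = 0.3811
  C: x = 0.3565, y = 0.1113

x_A = 0.1470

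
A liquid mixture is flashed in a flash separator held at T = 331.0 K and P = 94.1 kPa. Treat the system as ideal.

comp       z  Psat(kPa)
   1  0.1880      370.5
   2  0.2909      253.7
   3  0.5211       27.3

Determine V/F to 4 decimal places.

Raoult's law: Kᵢ = Pᵢˢᵃᵗ/P = Pᵢˢᵃᵗ/94.1.
  K_1 = 370.5/94.1 = 3.937301, K_2 = 253.7/94.1 = 2.696068, K_3 = 27.3/94.1 = 0.290117
Newton–Raphson from V/F = 0.5:
  V/F = 0.5000: g = -0.08280, g' = -1.1423 → V/F = 0.4275
  V/F = 0.4275: g = -0.00029, g' = -1.1413 → V/F = 0.4273
Converged at V/F = 0.4273.

V/F = 0.4273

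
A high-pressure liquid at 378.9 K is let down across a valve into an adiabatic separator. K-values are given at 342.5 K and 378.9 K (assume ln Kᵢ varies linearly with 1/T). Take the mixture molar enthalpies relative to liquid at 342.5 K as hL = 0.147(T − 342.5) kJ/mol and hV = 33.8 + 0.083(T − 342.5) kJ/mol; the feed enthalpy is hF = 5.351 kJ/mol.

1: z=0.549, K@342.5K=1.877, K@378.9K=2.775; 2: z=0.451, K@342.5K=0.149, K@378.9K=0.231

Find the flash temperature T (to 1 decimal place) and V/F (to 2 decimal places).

T = 344.0 K, V/F = 0.15

Adiabatic flash: solve Rachford–Rice at each trial T, then check hF = ψ·hV(T) + (1−ψ)·hL(T).
  T = 342.5 K: K = (1.877, 0.149), RR gives ψ = 0.131, H_out = 4.423 kJ/mol
  T = 378.9 K: K = (2.775, 0.231), RR gives ψ = 0.460, H_out = 19.822 kJ/mol
  T = 360.7 K: K = (2.305, 0.188), RR gives ψ = 0.330, H_out = 13.450 kJ/mol
  T = 351.6 K: K = (2.085, 0.168), RR gives ψ = 0.244, H_out = 9.447 kJ/mol
  T = 347.1 K: K = (1.981, 0.158), RR gives ψ = 0.193, H_out = 7.127 kJ/mol
  T = 344.8 K: K = (1.929, 0.154), RR gives ψ = 0.163, H_out = 5.823 kJ/mol
Linear interpolation between T = 342.5 (H_out = 4.423) and T = 344.8 (H_out = 5.823) on hF = 5.351 gives T ≈ 344.0 K, at which ψ = 0.15.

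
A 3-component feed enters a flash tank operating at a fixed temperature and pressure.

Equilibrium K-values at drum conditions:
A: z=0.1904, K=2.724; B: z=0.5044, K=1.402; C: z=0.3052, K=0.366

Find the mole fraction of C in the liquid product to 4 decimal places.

Rachford–Rice: g(ψ) = Σ zᵢ(Kᵢ−1)/(1+ψ(Kᵢ−1)) = 0.
Check two-phase: ΣzᵢKᵢ = 1.3375 > 1 and Σzᵢ/Kᵢ = 1.2635 > 1, so g(0) = 0.3375 > 0 and g(1) = -0.2635 < 0.
Newton iteration, ψ⁰ = 0.5:
  ψ = 0.5000: g = 0.06182, g' = -0.4827 → ψ = 0.6281
  ψ = 0.6281: g = -0.00203, g' = -0.5211 → ψ = 0.6242
Converged at ψ = 0.6242.
Compositions from xᵢ = zᵢ/(1+ψ(Kᵢ−1)), yᵢ = Kᵢxᵢ:
  A: x = 0.0917, y = 0.2498
  B: x = 0.4032, y = 0.5653
  C: x = 0.5051, y = 0.1849

x_C = 0.5051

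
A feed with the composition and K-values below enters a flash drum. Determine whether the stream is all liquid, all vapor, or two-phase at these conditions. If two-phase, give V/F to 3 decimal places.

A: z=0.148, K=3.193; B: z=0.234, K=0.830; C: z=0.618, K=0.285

ΣzᵢKᵢ = 0.843; Σzᵢ/Kᵢ = 2.497.
Since ΣzᵢKᵢ < 1 the mixture is below its bubble point — single liquid phase.

all liquid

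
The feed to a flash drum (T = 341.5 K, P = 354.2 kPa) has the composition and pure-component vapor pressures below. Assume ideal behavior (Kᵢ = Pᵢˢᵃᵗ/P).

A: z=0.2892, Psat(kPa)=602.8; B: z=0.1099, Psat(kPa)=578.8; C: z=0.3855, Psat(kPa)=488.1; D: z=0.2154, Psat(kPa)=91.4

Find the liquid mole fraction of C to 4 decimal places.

Raoult's law: Kᵢ = Pᵢˢᵃᵗ/P = Pᵢˢᵃᵗ/354.2.
  K_A = 602.8/354.2 = 1.701863, K_B = 578.8/354.2 = 1.634105, K_C = 488.1/354.2 = 1.378035, K_D = 91.4/354.2 = 0.258046
Let ψ = V/F and solve Σ zᵢ(Kᵢ−1)/(1+ψ(Kᵢ−1)) = 0.
Feasibility: ΣzᵢKᵢ = 1.2586, Σzᵢ/Kᵢ = 1.3517 — both > 1, two phases present.
Newton–Raphson from ψ = 0.52:
  ψ = 0.5200: g = 0.06269, g' = -0.4543 → ψ = 0.6580
  ψ = 0.6580: g = -0.00755, g' = -0.5767 → ψ = 0.6449
  ψ = 0.6449: g = -0.00010, g' = -0.5614 → ψ = 0.6447
Converged at ψ = 0.6447.
Compositions from xᵢ = zᵢ/(1+ψ(Kᵢ−1)), yᵢ = Kᵢxᵢ:
  A: x = 0.1991, y = 0.3388
  B: x = 0.0780, y = 0.1275
  C: x = 0.3100, y = 0.4271
  D: x = 0.4129, y = 0.1066

x_C = 0.3100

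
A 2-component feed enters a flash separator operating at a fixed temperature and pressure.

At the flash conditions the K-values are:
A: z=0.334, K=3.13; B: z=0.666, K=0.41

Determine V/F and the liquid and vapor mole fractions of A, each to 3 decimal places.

Newton iteration, V/F⁰ = 0.5:
  V/F = 0.500: g = -0.2128, g' = -0.822 → V/F = 0.241
  V/F = 0.241: g = 0.0120, g' = -0.977 → V/F = 0.253
Converged at V/F = 0.253.
Compositions from xᵢ = zᵢ/(1+V/F(Kᵢ−1)), yᵢ = Kᵢxᵢ:
  A: x = 0.217, y = 0.679
  B: x = 0.783, y = 0.321

V/F = 0.253, x_A = 0.217, y_A = 0.679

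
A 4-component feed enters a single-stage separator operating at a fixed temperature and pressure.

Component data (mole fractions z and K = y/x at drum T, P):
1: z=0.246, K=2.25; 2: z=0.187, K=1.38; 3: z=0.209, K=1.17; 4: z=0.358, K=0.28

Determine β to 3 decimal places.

Let β = V/F and solve Σ zᵢ(Kᵢ−1)/(1+β(Kᵢ−1)) = 0.
Check two-phase: ΣzᵢKᵢ = 1.156 > 1 and Σzᵢ/Kᵢ = 1.702 > 1, so g(0) = 0.156 > 0 and g(1) = -0.702 < 0.
Newton–Raphson from β = 0.5:
  β = 0.500: g = -0.1211, g' = -0.623 → β = 0.306
  β = 0.306: g = -0.0106, g' = -0.533 → β = 0.286
Converged at β = 0.286.

β = 0.286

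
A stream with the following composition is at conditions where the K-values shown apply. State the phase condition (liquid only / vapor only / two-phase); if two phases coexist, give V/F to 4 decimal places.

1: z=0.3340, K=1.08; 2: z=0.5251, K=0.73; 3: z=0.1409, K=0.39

liquid only

ΣzᵢKᵢ = 0.7990; Σzᵢ/Kᵢ = 1.3899.
Since ΣzᵢKᵢ < 1 the mixture is below its bubble point — single liquid phase.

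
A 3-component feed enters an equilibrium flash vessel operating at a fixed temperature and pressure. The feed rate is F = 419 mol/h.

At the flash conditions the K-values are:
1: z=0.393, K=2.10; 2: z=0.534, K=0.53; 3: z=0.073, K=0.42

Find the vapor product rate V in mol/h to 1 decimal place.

V = 109.3 mol/h

Newton iteration, β⁰ = 0.5:
  β = 0.500: g = -0.1088, g' = -0.448 → β = 0.257
  β = 0.257: g = 0.0017, g' = -0.475 → β = 0.261
Converged at β = 0.261.
Then V = β·F = 0.2608·419 = 109.3 mol/h and L = F − V = 309.7 mol/h.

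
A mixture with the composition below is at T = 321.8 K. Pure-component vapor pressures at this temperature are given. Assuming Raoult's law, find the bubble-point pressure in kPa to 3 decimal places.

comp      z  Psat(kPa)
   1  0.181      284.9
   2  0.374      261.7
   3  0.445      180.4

Pbub = 229.721 kPa

At the bubble point ψ → 0, so ΣzᵢKᵢ = 1 with Kᵢ = Pᵢˢᵃᵗ/P ⇒ P = ΣzᵢPᵢˢᵃᵗ.
P = 0.181·284.9 + 0.374·261.7 + 0.445·180.4 = 229.721 kPa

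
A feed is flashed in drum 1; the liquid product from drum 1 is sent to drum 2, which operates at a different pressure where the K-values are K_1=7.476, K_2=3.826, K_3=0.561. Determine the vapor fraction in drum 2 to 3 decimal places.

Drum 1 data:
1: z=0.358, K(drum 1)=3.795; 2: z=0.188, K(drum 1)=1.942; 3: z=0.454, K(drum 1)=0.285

V/F (drum 2) = 0.445

Drum 1:
Rachford–Rice: g(ψ₁) = Σ zᵢ(Kᵢ−1)/(1+ψ₁(Kᵢ−1)) = 0.
Check two-phase: ΣzᵢKᵢ = 1.853 > 1 and Σzᵢ/Kᵢ = 1.784 > 1, so g(0) = 0.853 > 0 and g(1) = -0.784 < 0.
Newton iteration, ψ₁⁰ = 0.55:
  ψ₁ = 0.550: g = -0.0240, g' = -1.137 → ψ₁ = 0.529
Converged at ψ₁ = 0.529.
Drum-1 compositions:
  1: x = 0.144, y = 0.548
  2: x = 0.125, y = 0.244
  3: x = 0.730, y = 0.208
Drum-2 feed = drum-1 liquid: z₂ = (0.1445, 0.1255, 0.7300).
Drum 2:
Rachford–Rice: g(ψ₂) = Σ zᵢ(Kᵢ−1)/(1+ψ₂(Kᵢ−1)) = 0.
g(0) = ΣzᵢKᵢ − 1 = 0.970 and g(1) = 1 − Σzᵢ/Kᵢ = -0.353, so a root lies in (0, 1).
Iterate (Newton) starting at ψ₂ = 0.5:
  ψ₂ = 0.500: g = -0.0429, g' = -0.740 → ψ₂ = 0.442
  ψ₂ = 0.442: g = 0.0022, g' = -0.821 → ψ₂ = 0.445
Converged at ψ₂ = 0.445.
  1: x = 0.037, y = 0.278
  2: x = 0.056, y = 0.213
  3: x = 0.907, y = 0.509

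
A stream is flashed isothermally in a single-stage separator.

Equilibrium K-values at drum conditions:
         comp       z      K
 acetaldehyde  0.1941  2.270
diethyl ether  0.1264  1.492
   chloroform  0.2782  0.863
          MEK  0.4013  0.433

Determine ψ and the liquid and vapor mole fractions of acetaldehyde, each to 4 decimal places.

ψ = 0.0956, x_acetaldehyde = 0.1731, y_acetaldehyde = 0.3929

Let ψ = V/F and solve Σ zᵢ(Kᵢ−1)/(1+ψ(Kᵢ−1)) = 0.
Feasibility: ΣzᵢKᵢ = 1.0430, Σzᵢ/Kᵢ = 1.4194 — both > 1, two phases present.
Newton–Raphson from ψ = 0.5:
  ψ = 0.5000: g = -0.15780, g' = -0.3941 → ψ = 0.0996
  ψ = 0.0996: g = -0.00170, g' = -0.4248 → ψ = 0.0956
Converged at ψ = 0.0956.
Compositions from xᵢ = zᵢ/(1+ψ(Kᵢ−1)), yᵢ = Kᵢxᵢ:
  acetaldehyde: x = 0.1731, y = 0.3929
  diethyl ether: x = 0.1207, y = 0.1801
  chloroform: x = 0.2819, y = 0.2433
  MEK: x = 0.4243, y = 0.1837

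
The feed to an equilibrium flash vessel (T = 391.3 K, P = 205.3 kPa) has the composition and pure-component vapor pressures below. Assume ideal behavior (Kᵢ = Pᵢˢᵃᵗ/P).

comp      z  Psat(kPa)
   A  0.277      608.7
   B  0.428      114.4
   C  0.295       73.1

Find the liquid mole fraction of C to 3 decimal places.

x_C = 0.328

Raoult's law: Kᵢ = Pᵢˢᵃᵗ/P = Pᵢˢᵃᵗ/205.3.
  K_A = 608.7/205.3 = 2.96493, K_B = 114.4/205.3 = 0.55723, K_C = 73.1/205.3 = 0.35606
Material balance + equilibrium reduce to Σ zᵢ(Kᵢ−1)/(1+ψ(Kᵢ−1)) = 0.
Feasibility: ΣzᵢKᵢ = 1.165, Σzᵢ/Kᵢ = 1.690 — both > 1, two phases present.
Newton–Raphson from ψ = 0.5:
  ψ = 0.500: g = -0.2490, g' = -0.677 → ψ = 0.132
  ψ = 0.132: g = 0.0233, g' = -0.915 → ψ = 0.157
  ψ = 0.157: g = 0.0006, g' = -0.872 → ψ = 0.158
Converged at ψ = 0.158.
Compositions from xᵢ = zᵢ/(1+ψ(Kᵢ−1)), yᵢ = Kᵢxᵢ:
  A: x = 0.211, y = 0.627
  B: x = 0.460, y = 0.256
  C: x = 0.328, y = 0.117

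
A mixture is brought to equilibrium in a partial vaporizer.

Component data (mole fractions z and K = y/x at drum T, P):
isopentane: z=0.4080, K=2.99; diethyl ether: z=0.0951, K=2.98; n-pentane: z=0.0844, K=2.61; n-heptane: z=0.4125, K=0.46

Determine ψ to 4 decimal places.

ψ = 0.8740

Rachford–Rice: g(ψ) = Σ zᵢ(Kᵢ−1)/(1+ψ(Kᵢ−1)) = 0.
Check two-phase: ΣzᵢKᵢ = 1.9134 > 1 and Σzᵢ/Kᵢ = 1.0974 > 1, so g(0) = 0.9134 > 0 and g(1) = -0.0974 < 0.
Newton–Raphson from ψ = 0.65:
  ψ = 0.6500: g = 0.15952, g' = -0.7163 → ψ = 0.8727
  ψ = 0.8727: g = 0.00091, g' = -0.7339 → ψ = 0.8740
Converged at ψ = 0.8740.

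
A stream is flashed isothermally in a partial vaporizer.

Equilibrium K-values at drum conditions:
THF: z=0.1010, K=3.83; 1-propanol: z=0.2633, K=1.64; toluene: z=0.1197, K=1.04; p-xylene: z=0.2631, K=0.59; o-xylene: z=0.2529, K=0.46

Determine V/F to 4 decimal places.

V/F = 0.3316

Rachford–Rice: g(V/F) = Σ zᵢ(Kᵢ−1)/(1+V/F(Kᵢ−1)) = 0.
g(0) = ΣzᵢKᵢ − 1 = 0.2147 and g(1) = 1 − Σzᵢ/Kᵢ = -0.2977, so a root lies in (0, 1).
Iterate (Newton) starting at V/F = 0.5:
  V/F = 0.5000: g = -0.07205, g' = -0.4091 → V/F = 0.3239
  V/F = 0.3239: g = 0.00353, g' = -0.4615 → V/F = 0.3315
  V/F = 0.3315: g = 0.00002, g' = -0.4575 → V/F = 0.3316
Converged at V/F = 0.3316.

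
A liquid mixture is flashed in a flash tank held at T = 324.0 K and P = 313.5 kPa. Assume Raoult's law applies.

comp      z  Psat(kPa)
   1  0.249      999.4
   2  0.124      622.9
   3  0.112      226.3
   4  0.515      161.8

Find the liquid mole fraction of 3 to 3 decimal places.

x_3 = 0.128

Raoult's law: Kᵢ = Pᵢˢᵃᵗ/P = Pᵢˢᵃᵗ/313.5.
  K_1 = 999.4/313.5 = 3.18788, K_2 = 622.9/313.5 = 1.98692, K_3 = 226.3/313.5 = 0.72185, K_4 = 161.8/313.5 = 0.51611
Material balance + equilibrium reduce to Σ zᵢ(Kᵢ−1)/(1+V/F(Kᵢ−1)) = 0.
Feasibility: ΣzᵢKᵢ = 1.387, Σzᵢ/Kᵢ = 1.294 — both > 1, two phases present.
Newton iteration, V/F⁰ = 0.5:
  V/F = 0.500: g = -0.0228, g' = -0.548 → V/F = 0.458
  V/F = 0.458: g = 0.0003, g' = -0.565 → V/F = 0.459
Converged at V/F = 0.459.
Compositions from xᵢ = zᵢ/(1+V/F(Kᵢ−1)), yᵢ = Kᵢxᵢ:
  1: x = 0.124, y = 0.396
  2: x = 0.085, y = 0.170
  3: x = 0.128, y = 0.093
  4: x = 0.662, y = 0.342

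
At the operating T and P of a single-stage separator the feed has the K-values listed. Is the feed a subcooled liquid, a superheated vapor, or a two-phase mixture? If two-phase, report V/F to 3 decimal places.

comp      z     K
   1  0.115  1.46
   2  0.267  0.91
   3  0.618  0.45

subcooled liquid

ΣzᵢKᵢ = 0.689; Σzᵢ/Kᵢ = 1.746.
Since ΣzᵢKᵢ < 1 the mixture is below its bubble point — single liquid phase.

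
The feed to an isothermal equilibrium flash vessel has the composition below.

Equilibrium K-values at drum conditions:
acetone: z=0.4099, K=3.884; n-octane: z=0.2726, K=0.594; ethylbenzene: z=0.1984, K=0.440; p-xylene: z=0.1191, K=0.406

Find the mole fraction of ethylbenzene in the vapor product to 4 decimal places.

Material balance + equilibrium reduce to Σ zᵢ(Kᵢ−1)/(1+ψ(Kᵢ−1)) = 0.
Feasibility: ΣzᵢKᵢ = 1.8896, Σzᵢ/Kᵢ = 1.3087 — both > 1, two phases present.
Newton–Raphson from ψ = 0.67:
  ψ = 0.6700: g = -0.04422, g' = -0.7566 → ψ = 0.6116
  ψ = 0.6116: g = 0.00042, g' = -0.7734 → ψ = 0.6121
Converged at ψ = 0.6121.
Compositions from xᵢ = zᵢ/(1+ψ(Kᵢ−1)), yᵢ = Kᵢxᵢ:
  acetone: x = 0.1482, y = 0.5757
  n-octane: x = 0.3627, y = 0.2155
  ethylbenzene: x = 0.3019, y = 0.1328
  p-xylene: x = 0.1871, y = 0.0760

y_ethylbenzene = 0.1328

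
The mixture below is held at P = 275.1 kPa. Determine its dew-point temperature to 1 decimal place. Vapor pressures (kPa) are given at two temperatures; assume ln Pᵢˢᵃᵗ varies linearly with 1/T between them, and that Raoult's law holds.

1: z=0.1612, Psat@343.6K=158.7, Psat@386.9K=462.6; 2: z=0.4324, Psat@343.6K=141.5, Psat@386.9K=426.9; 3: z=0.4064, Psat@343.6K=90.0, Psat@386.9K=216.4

Dew-point temperature: Σzᵢ·P/Pᵢˢᵃᵗ(T) = 1. Interpolate ln Pᵢˢᵃᵗ = aᵢ + bᵢ/T.
  T = 343.6 K: ΣzᵢP/Pᵢˢᵃᵗ = 2.3623
  T = 386.9 K: ΣzᵢP/Pᵢˢᵃᵗ = 0.8911
  T = 365.2 K: ΣzᵢP/Pᵢˢᵃᵗ = 1.4091
  T = 376.0 K: ΣzᵢP/Pᵢˢᵃᵗ = 1.1140
  T = 381.4 K: ΣzᵢP/Pᵢˢᵃᵗ = 0.9957
  T = 378.7 K: ΣzᵢP/Pᵢˢᵃᵗ = 1.0528
Interpolating between 378.7 K and 381.4 K gives T ≈ 381.2 K.

T = 381.2 K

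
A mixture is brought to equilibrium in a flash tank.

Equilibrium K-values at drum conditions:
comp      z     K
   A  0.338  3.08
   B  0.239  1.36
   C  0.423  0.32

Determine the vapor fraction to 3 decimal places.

ψ = 0.478

Rachford–Rice: g(ψ) = Σ zᵢ(Kᵢ−1)/(1+ψ(Kᵢ−1)) = 0.
g(0) = ΣzᵢKᵢ − 1 = 0.501 and g(1) = 1 − Σzᵢ/Kᵢ = -0.607, so a root lies in (0, 1).
Iterate (Newton) starting at ψ = 0.38:
  ψ = 0.380: g = 0.0805, g' = -0.836 → ψ = 0.476
  ψ = 0.476: g = 0.0012, g' = -0.819 → ψ = 0.478
Converged at ψ = 0.478.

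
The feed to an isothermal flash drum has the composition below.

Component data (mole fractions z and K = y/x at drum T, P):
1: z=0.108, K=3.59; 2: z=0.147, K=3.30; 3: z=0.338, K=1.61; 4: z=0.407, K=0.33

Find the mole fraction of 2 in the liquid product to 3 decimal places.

x_2 = 0.066

Iterate (Newton) starting at V/F = 0.59:
  V/F = 0.590: g = -0.0452, g' = -0.821 → V/F = 0.535
  V/F = 0.535: g = -0.0007, g' = -0.799 → V/F = 0.534
Converged at V/F = 0.534.
Compositions from xᵢ = zᵢ/(1+V/F(Kᵢ−1)), yᵢ = Kᵢxᵢ:
  1: x = 0.045, y = 0.163
  2: x = 0.066, y = 0.218
  3: x = 0.255, y = 0.410
  4: x = 0.634, y = 0.209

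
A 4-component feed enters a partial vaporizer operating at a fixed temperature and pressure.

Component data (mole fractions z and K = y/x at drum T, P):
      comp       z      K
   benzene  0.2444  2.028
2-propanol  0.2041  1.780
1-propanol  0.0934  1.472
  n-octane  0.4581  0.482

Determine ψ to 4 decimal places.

Material balance + equilibrium reduce to Σ zᵢ(Kᵢ−1)/(1+ψ(Kᵢ−1)) = 0.
g(0) = ΣzᵢKᵢ − 1 = 0.2172 and g(1) = 1 − Σzᵢ/Kᵢ = -0.2490, so a root lies in (0, 1).
Iterate (Newton) starting at ψ = 0.5:
  ψ = 0.5000: g = -0.00409, g' = -0.4144 → ψ = 0.4901
Converged at ψ = 0.4901.

ψ = 0.4901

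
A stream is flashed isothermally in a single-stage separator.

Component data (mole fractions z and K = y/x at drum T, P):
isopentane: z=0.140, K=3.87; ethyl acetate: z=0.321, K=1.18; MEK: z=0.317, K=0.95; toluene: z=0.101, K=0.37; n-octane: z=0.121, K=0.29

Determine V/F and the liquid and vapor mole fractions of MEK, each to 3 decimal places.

V/F = 0.444, x_MEK = 0.324, y_MEK = 0.308

Material balance + equilibrium reduce to Σ zᵢ(Kᵢ−1)/(1+V/F(Kᵢ−1)) = 0.
Check two-phase: ΣzᵢKᵢ = 1.294 > 1 and Σzᵢ/Kᵢ = 1.332 > 1, so g(0) = 0.294 > 0 and g(1) = -0.332 < 0.
Newton iteration, V/F⁰ = 0.5:
  V/F = 0.500: g = -0.0243, g' = -0.436 → V/F = 0.444
Converged at V/F = 0.444.
Compositions from xᵢ = zᵢ/(1+V/F(Kᵢ−1)), yᵢ = Kᵢxᵢ:
  isopentane: x = 0.062, y = 0.238
  ethyl acetate: x = 0.297, y = 0.351
  MEK: x = 0.324, y = 0.308
  toluene: x = 0.140, y = 0.052
  n-octane: x = 0.177, y = 0.051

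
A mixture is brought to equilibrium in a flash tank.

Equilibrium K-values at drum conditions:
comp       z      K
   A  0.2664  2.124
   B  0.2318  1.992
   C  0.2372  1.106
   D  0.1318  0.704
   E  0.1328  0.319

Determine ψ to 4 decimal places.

ψ = 0.9110

Newton iteration, ψ⁰ = 0.64:
  ψ = 0.6400: g = 0.12992, g' = -0.4126 → ψ = 0.9549
  ψ = 0.9549: g = -0.02762, g' = -0.6666 → ψ = 0.9134
  ψ = 0.9134: g = -0.00144, g' = -0.5998 → ψ = 0.9110
Converged at ψ = 0.9110.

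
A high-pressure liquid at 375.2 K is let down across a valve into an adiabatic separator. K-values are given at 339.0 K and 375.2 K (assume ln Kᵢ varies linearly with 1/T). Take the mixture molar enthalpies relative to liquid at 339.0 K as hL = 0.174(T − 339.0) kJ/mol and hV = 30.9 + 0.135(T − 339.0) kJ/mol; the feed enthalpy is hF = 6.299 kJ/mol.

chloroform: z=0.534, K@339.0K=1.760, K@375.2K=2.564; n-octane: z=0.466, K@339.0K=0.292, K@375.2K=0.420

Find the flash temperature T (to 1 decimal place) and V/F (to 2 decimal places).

T = 341.6 K, V/F = 0.19

Adiabatic flash: solve Rachford–Rice at each trial T, then check hF = ψ·hV(T) + (1−ψ)·hL(T).
  T = 339.0 K: K = (1.760, 0.292), RR gives ψ = 0.141, H_out = 4.359 kJ/mol
  T = 375.2 K: K = (2.564, 0.420), RR gives ψ = 0.623, H_out = 24.662 kJ/mol
  T = 357.1 K: K = (2.145, 0.353), RR gives ψ = 0.419, H_out = 15.795 kJ/mol
  T = 348.1 K: K = (1.949, 0.322), RR gives ψ = 0.297, H_out = 10.648 kJ/mol
  T = 343.6 K: K = (1.854, 0.307), RR gives ψ = 0.225, H_out = 7.719 kJ/mol
  T = 341.3 K: K = (1.807, 0.300), RR gives ψ = 0.185, H_out = 6.093 kJ/mol
Linear interpolation between T = 341.3 (H_out = 6.093) and T = 343.6 (H_out = 7.719) on hF = 6.299 gives T ≈ 341.6 K, at which ψ = 0.19.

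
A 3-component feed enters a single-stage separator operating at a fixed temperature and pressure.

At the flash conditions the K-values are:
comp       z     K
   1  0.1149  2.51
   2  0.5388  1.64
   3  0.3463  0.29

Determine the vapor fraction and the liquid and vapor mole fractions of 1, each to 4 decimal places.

ψ = 0.4660, x_1 = 0.0674, y_1 = 0.1693

Let ψ = V/F and solve Σ zᵢ(Kᵢ−1)/(1+ψ(Kᵢ−1)) = 0.
g(0) = ΣzᵢKᵢ − 1 = 0.2725 and g(1) = 1 − Σzᵢ/Kᵢ = -0.5685, so a root lies in (0, 1).
Iterate (Newton) starting at ψ = 0.5:
  ψ = 0.5000: g = -0.02110, g' = -0.6313 → ψ = 0.4666
  ψ = 0.4666: g = -0.00034, g' = -0.6114 → ψ = 0.4660
Converged at ψ = 0.4660.
Compositions from xᵢ = zᵢ/(1+ψ(Kᵢ−1)), yᵢ = Kᵢxᵢ:
  1: x = 0.0674, y = 0.1693
  2: x = 0.4150, y = 0.6806
  3: x = 0.5175, y = 0.1501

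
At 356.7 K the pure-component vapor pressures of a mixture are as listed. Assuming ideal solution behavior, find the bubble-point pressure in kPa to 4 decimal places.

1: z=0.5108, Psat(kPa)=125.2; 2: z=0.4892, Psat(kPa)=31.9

At the bubble point ψ → 0, so ΣzᵢKᵢ = 1 with Kᵢ = Pᵢˢᵃᵗ/P ⇒ P = ΣzᵢPᵢˢᵃᵗ.
P = 0.5108·125.2 + 0.4892·31.9 = 79.5576 kPa

Pbub = 79.5576 kPa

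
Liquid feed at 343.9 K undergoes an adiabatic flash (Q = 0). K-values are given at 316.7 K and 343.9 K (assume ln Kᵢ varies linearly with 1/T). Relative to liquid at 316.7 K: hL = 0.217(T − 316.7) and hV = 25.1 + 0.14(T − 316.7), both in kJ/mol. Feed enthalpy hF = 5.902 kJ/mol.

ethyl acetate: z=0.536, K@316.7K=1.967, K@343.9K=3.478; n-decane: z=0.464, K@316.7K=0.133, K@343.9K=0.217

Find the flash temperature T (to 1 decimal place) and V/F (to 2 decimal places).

Adiabatic flash: solve Rachford–Rice at each trial T, then check hF = ψ·hV(T) + (1−ψ)·hL(T).
  T = 316.7 K: K = (1.967, 0.133), RR gives ψ = 0.138, H_out = 3.474 kJ/mol
  T = 343.9 K: K = (3.478, 0.217), RR gives ψ = 0.497, H_out = 17.343 kJ/mol
  T = 330.3 K: K = (2.646, 0.172), RR gives ψ = 0.365, H_out = 11.736 kJ/mol
  T = 323.5 K: K = (2.289, 0.151), RR gives ψ = 0.272, H_out = 8.151 kJ/mol
  T = 320.1 K: K = (2.123, 0.142), RR gives ψ = 0.212, H_out = 5.997 kJ/mol
  T = 318.4 K: K = (2.044, 0.137), RR gives ψ = 0.177, H_out = 4.790 kJ/mol
Linear interpolation between T = 318.4 (H_out = 4.790) and T = 320.1 (H_out = 5.997) on hF = 5.902 gives T ≈ 320.0 K, at which ψ = 0.21.

T = 320.0 K, V/F = 0.21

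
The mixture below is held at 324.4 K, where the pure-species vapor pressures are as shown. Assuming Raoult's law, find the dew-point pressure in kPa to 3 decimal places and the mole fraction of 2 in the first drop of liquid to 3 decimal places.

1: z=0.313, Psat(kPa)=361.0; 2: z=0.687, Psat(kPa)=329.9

At the dew point ψ → 1, so Σzᵢ/Kᵢ = 1 with Kᵢ = Pᵢˢᵃᵗ/P ⇒ 1/P = Σzᵢ/Pᵢˢᵃᵗ.
1/P = 0.313/361.0 + 0.687/329.9 = 0.002949 ⇒ P = 339.042 kPa
xᵢ = zᵢP/Pᵢˢᵃᵗ ⇒ x_2 = 0.687·339.042/329.9 = 0.706

Pdew = 339.042 kPa, x_2 = 0.706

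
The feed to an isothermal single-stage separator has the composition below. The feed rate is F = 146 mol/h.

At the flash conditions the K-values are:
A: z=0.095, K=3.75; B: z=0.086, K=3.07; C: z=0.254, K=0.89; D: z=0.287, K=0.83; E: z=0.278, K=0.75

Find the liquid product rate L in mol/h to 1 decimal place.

Iterate (Newton) starting at ψ = 0.5:
  ψ = 0.500: g = 0.0352, g' = -0.252 → ψ = 0.639
  ψ = 0.639: g = 0.0038, g' = -0.201 → ψ = 0.658
  ψ = 0.658: g = 0.0001, g' = -0.196 → ψ = 0.659
Converged at ψ = 0.659.
Then V = ψ·F = 0.6586·146 = 96.2 mol/h and L = F − V = 49.8 mol/h.

L = 49.8 mol/h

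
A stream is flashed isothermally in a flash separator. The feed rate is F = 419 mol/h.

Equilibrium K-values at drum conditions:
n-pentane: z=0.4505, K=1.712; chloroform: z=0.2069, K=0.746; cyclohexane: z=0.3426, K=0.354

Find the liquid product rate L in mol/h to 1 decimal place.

L = 367.2 mol/h

Material balance + equilibrium reduce to Σ zᵢ(Kᵢ−1)/(1+ψ(Kᵢ−1)) = 0.
g(0) = ΣzᵢKᵢ − 1 = 0.0469 and g(1) = 1 − Σzᵢ/Kᵢ = -0.5083, so a root lies in (0, 1).
Iterate (Newton) starting at ψ = 0.34:
  ψ = 0.3400: g = -0.08289, g' = -0.3988 → ψ = 0.1322
  ψ = 0.1322: g = -0.00318, g' = -0.3760 → ψ = 0.1237
Converged at ψ = 0.1237.
Then V = ψ·F = 0.1237·419 = 51.8 mol/h and L = F − V = 367.2 mol/h.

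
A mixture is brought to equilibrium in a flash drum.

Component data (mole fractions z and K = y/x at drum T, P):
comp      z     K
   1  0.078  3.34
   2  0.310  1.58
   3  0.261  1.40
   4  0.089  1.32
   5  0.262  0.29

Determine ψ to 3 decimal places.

ψ = 0.588

Material balance + equilibrium reduce to Σ zᵢ(Kᵢ−1)/(1+ψ(Kᵢ−1)) = 0.
Check two-phase: ΣzᵢKᵢ = 1.309 > 1 and Σzᵢ/Kᵢ = 1.377 > 1, so g(0) = 0.309 > 0 and g(1) = -0.377 < 0.
Iterate (Newton) starting at ψ = 0.36:
  ψ = 0.360: g = 0.1147, g' = -0.475 → ψ = 0.602
  ψ = 0.602: g = -0.0076, g' = -0.567 → ψ = 0.588
Converged at ψ = 0.588.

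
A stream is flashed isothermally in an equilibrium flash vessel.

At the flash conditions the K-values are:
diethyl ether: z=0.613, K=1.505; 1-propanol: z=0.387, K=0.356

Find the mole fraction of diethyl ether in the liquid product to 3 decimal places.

Newton–Raphson from V/F = 0.5:
  V/F = 0.500: g = -0.1204, g' = -0.449 → V/F = 0.232
  V/F = 0.232: g = -0.0158, g' = -0.347 → V/F = 0.186
Converged at V/F = 0.186.
Compositions from xᵢ = zᵢ/(1+V/F(Kᵢ−1)), yᵢ = Kᵢxᵢ:
  diethyl ether: x = 0.560, y = 0.844
  1-propanol: x = 0.440, y = 0.156

x_diethyl ether = 0.560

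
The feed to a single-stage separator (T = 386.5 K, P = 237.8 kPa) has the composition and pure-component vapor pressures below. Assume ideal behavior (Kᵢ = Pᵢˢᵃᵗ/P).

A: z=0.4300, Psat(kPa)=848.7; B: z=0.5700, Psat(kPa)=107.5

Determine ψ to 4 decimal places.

Raoult's law: Kᵢ = Pᵢˢᵃᵗ/P = Pᵢˢᵃᵗ/237.8.
  K_A = 848.7/237.8 = 3.568966, K_B = 107.5/237.8 = 0.452061
Rachford–Rice: g(ψ) = Σ zᵢ(Kᵢ−1)/(1+ψ(Kᵢ−1)) = 0.
Feasibility: ΣzᵢKᵢ = 1.7923, Σzᵢ/Kᵢ = 1.3814 — both > 1, two phases present.
Newton–Raphson from ψ = 0.5:
  ψ = 0.5000: g = 0.05336, g' = -0.8684 → ψ = 0.5615
  ψ = 0.5615: g = 0.00119, g' = -0.8327 → ψ = 0.5629
Converged at ψ = 0.5629.

ψ = 0.5629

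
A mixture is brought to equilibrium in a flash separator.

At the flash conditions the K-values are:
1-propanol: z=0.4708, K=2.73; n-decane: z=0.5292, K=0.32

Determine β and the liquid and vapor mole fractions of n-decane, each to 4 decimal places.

Let β = V/F and solve Σ zᵢ(Kᵢ−1)/(1+β(Kᵢ−1)) = 0.
g(0) = ΣzᵢKᵢ − 1 = 0.4546 and g(1) = 1 − Σzᵢ/Kᵢ = -0.8262, so a root lies in (0, 1).
Binary case is linear: z₁(K₁−1)(1+β(K₂−1)) + z₂(K₂−1)(1+β(K₁−1)) = 0
⇒ β = [z₁(K₁−1)+z₂(K₂−1)] / [−(K₁−1)(K₂−1)] = 0.45463/1.17640 = 0.3865
Compositions from xᵢ = zᵢ/(1+β(Kᵢ−1)), yᵢ = Kᵢxᵢ:
  1-propanol: x = 0.2822, y = 0.7703
  n-decane: x = 0.7178, y = 0.2297

β = 0.3865, x_n-decane = 0.7178, y_n-decane = 0.2297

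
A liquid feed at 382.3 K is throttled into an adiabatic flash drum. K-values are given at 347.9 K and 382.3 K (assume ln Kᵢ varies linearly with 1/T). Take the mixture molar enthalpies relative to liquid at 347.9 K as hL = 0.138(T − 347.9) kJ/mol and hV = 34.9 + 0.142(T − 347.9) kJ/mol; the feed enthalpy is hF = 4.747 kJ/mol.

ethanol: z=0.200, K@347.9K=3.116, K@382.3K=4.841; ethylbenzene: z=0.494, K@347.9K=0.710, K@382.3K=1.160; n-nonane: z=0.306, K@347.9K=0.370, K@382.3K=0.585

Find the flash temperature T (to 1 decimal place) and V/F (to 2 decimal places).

Adiabatic flash: solve Rachford–Rice at each trial T, then check hF = ψ·hV(T) + (1−ψ)·hL(T).
  T = 347.9 K: K = (3.116, 0.710, 0.370), RR gives ψ = 0.095, H_out = 3.315 kJ/mol
  T = 382.3 K: K = (4.841, 1.160, 0.585), RR gives ψ = 1.000, H_out = 39.785 kJ/mol
  T = 365.1 K: K = (3.924, 0.918, 0.470), RR gives ψ = 0.445, H_out = 17.939 kJ/mol
  T = 356.5 K: K = (3.507, 0.810, 0.418), RR gives ψ = 0.252, H_out = 9.993 kJ/mol
  T = 352.2 K: K = (3.308, 0.759, 0.394), RR gives ψ = 0.171, H_out = 6.553 kJ/mol
  T = 350.0 K: K = (3.209, 0.734, 0.381), RR gives ψ = 0.131, H_out = 4.878 kJ/mol
Linear interpolation between T = 347.9 (H_out = 3.315) and T = 350.0 (H_out = 4.878) on hF = 4.747 gives T ≈ 349.8 K, at which ψ = 0.13.

T = 349.8 K, V/F = 0.13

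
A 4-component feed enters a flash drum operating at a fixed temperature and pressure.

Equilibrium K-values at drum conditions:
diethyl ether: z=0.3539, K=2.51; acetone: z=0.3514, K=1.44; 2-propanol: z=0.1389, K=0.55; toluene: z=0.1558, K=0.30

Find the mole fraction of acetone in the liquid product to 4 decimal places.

Iterate (Newton) starting at ψ = 0.5:
  ψ = 0.5000: g = 0.18279, g' = -0.5352 → ψ = 0.8415
  ψ = 0.8415: g = -0.01783, g' = -0.7177 → ψ = 0.8167
  ψ = 0.8167: g = -0.00042, g' = -0.6851 → ψ = 0.8161
Converged at ψ = 0.8161.
Compositions from xᵢ = zᵢ/(1+ψ(Kᵢ−1)), yᵢ = Kᵢxᵢ:
  diethyl ether: x = 0.1585, y = 0.3979
  acetone: x = 0.2586, y = 0.3723
  2-propanol: x = 0.2195, y = 0.1207
  toluene: x = 0.3634, y = 0.1090

x_acetone = 0.2586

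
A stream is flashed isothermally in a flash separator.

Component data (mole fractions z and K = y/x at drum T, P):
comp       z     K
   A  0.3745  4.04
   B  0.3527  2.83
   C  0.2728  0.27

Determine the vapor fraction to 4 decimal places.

Material balance + equilibrium reduce to Σ zᵢ(Kᵢ−1)/(1+ψ(Kᵢ−1)) = 0.
g(0) = ΣzᵢKᵢ − 1 = 1.5848 and g(1) = 1 − Σzᵢ/Kᵢ = -0.2277, so a root lies in (0, 1).
Iterate (Newton) starting at ψ = 0.5:
  ψ = 0.5000: g = 0.47521, g' = -1.2276 → ψ = 0.8871
  ψ = 0.8871: g = -0.01108, g' = -1.5954 → ψ = 0.8802
  ψ = 0.8802: g = -0.00010, g' = -1.5670 → ψ = 0.8801
Converged at ψ = 0.8801.

ψ = 0.8801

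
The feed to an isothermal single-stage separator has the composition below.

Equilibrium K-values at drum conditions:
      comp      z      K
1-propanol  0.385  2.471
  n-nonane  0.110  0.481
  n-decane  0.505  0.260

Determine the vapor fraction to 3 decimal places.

Let ψ = V/F and solve Σ zᵢ(Kᵢ−1)/(1+ψ(Kᵢ−1)) = 0.
g(0) = ΣzᵢKᵢ − 1 = 0.136 and g(1) = 1 − Σzᵢ/Kᵢ = -1.327, so a root lies in (0, 1).
Newton–Raphson from ψ = 0.5:
  ψ = 0.500: g = -0.3439, g' = -1.027 → ψ = 0.165
  ψ = 0.165: g = -0.0326, g' = -0.934 → ψ = 0.130
  ψ = 0.130: g = 0.0004, g' = -0.959 → ψ = 0.131
Converged at ψ = 0.131.

ψ = 0.131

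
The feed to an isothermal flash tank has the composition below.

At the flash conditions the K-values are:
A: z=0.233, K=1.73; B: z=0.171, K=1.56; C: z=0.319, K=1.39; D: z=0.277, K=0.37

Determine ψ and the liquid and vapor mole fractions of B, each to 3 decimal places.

Newton–Raphson from ψ = 0.5:
  ψ = 0.500: g = 0.0488, g' = -0.368 → ψ = 0.633
  ψ = 0.633: g = -0.0033, g' = -0.423 → ψ = 0.625
Converged at ψ = 0.625.
Compositions from xᵢ = zᵢ/(1+ψ(Kᵢ−1)), yᵢ = Kᵢxᵢ:
  A: x = 0.160, y = 0.277
  B: x = 0.127, y = 0.198
  C: x = 0.256, y = 0.357
  D: x = 0.457, y = 0.169

ψ = 0.625, x_B = 0.127, y_B = 0.198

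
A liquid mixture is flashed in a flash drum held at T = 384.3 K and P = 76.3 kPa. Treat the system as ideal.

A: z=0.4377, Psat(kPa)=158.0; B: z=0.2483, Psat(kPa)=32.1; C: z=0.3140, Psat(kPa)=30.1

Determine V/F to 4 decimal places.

V/F = 0.2118

Raoult's law: Kᵢ = Pᵢˢᵃᵗ/P = Pᵢˢᵃᵗ/76.3.
  K_A = 158.0/76.3 = 2.070773, K_B = 32.1/76.3 = 0.420708, K_C = 30.1/76.3 = 0.394495
Newton–Raphson from V/F = 0.49:
  V/F = 0.4900: g = -0.16379, g' = -0.6111 → V/F = 0.2220
  V/F = 0.2220: g = -0.00604, g' = -0.5910 → V/F = 0.2118
Converged at V/F = 0.2118.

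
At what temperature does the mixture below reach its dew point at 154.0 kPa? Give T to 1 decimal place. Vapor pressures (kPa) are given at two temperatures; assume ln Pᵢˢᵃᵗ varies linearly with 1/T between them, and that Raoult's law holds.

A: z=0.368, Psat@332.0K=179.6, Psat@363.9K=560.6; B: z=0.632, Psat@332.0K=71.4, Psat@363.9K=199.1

Dew-point temperature: Σzᵢ·P/Pᵢˢᵃᵗ(T) = 1. Interpolate ln Pᵢˢᵃᵗ = aᵢ + bᵢ/T.
  T = 332.0 K: ΣzᵢP/Pᵢˢᵃᵗ = 1.6787
  T = 363.9 K: ΣzᵢP/Pᵢˢᵃᵗ = 0.5899
  T = 347.9 K: ΣzᵢP/Pᵢˢᵃᵗ = 0.9729
  T = 339.9 K: ΣzᵢP/Pᵢˢᵃᵗ = 1.2720
  T = 343.9 K: ΣzᵢP/Pᵢˢᵃᵗ = 1.1107
  T = 345.9 K: ΣzᵢP/Pᵢˢᵃᵗ = 1.0391
Interpolating between 345.9 K and 347.9 K gives T ≈ 347.1 K.

T = 347.1 K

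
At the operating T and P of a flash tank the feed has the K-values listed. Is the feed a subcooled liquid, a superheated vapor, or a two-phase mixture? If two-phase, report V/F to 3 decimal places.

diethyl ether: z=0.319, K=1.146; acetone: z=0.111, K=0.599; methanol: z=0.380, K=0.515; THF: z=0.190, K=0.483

ΣzᵢKᵢ = 0.720; Σzᵢ/Kᵢ = 1.595.
Since ΣzᵢKᵢ < 1 the mixture is below its bubble point — single liquid phase.

subcooled liquid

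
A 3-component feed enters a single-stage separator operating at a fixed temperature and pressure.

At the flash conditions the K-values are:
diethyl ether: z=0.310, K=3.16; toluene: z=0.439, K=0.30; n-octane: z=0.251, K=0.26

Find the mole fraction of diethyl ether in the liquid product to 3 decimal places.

Newton iteration, ψ⁰ = 0.5:
  ψ = 0.500: g = -0.4457, g' = -1.190 → ψ = 0.125
  ψ = 0.125: g = -0.0147, g' = -1.321 → ψ = 0.114
Converged at ψ = 0.114.
Compositions from xᵢ = zᵢ/(1+ψ(Kᵢ−1)), yᵢ = Kᵢxᵢ:
  diethyl ether: x = 0.249, y = 0.786
  toluene: x = 0.477, y = 0.143
  n-octane: x = 0.274, y = 0.071

x_diethyl ether = 0.249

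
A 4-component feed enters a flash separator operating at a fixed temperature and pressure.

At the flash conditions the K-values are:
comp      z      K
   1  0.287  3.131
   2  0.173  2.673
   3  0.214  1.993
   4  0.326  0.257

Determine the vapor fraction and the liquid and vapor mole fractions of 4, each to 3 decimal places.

Let ψ = V/F and solve Σ zᵢ(Kᵢ−1)/(1+ψ(Kᵢ−1)) = 0.
Feasibility: ΣzᵢKᵢ = 1.871, Σzᵢ/Kᵢ = 1.532 — both > 1, two phases present.
Newton iteration, ψ⁰ = 0.5:
  ψ = 0.500: g = 0.2103, g' = -0.999 → ψ = 0.711
  ψ = 0.711: g = -0.0130, g' = -1.187 → ψ = 0.700
  ψ = 0.700: g = -0.0001, g' = -1.167 → ψ = 0.699
Converged at ψ = 0.699.
Compositions from xᵢ = zᵢ/(1+ψ(Kᵢ−1)), yᵢ = Kᵢxᵢ:
  1: x = 0.115, y = 0.361
  2: x = 0.080, y = 0.213
  3: x = 0.126, y = 0.252
  4: x = 0.679, y = 0.174

ψ = 0.699, x_4 = 0.679, y_4 = 0.174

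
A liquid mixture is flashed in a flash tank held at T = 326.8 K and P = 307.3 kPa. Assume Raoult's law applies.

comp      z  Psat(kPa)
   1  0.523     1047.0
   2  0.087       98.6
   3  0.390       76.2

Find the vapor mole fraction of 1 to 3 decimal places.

y_1 = 0.801

Raoult's law: Kᵢ = Pᵢˢᵃᵗ/P = Pᵢˢᵃᵗ/307.3.
  K_1 = 1047.0/307.3 = 3.40709, K_2 = 98.6/307.3 = 0.32086, K_3 = 76.2/307.3 = 0.24797
Material balance + equilibrium reduce to Σ zᵢ(Kᵢ−1)/(1+β(Kᵢ−1)) = 0.
Check two-phase: ΣzᵢKᵢ = 1.907 > 1 and Σzᵢ/Kᵢ = 1.997 > 1, so g(0) = 0.907 > 0 and g(1) = -0.997 < 0.
Iterate (Newton) starting at β = 0.5:
  β = 0.500: g = 0.0118, g' = -1.283 → β = 0.509
Converged at β = 0.509.
Compositions from xᵢ = zᵢ/(1+β(Kᵢ−1)), yᵢ = Kᵢxᵢ:
  1: x = 0.235, y = 0.801
  2: x = 0.133, y = 0.043
  3: x = 0.632, y = 0.157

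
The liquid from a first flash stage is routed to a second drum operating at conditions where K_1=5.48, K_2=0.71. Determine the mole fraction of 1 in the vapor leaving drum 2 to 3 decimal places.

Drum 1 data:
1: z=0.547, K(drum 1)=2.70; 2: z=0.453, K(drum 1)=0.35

Drum 1:
Rachford–Rice: g(ψ₁) = Σ zᵢ(Kᵢ−1)/(1+ψ₁(Kᵢ−1)) = 0.
Feasibility: ΣzᵢKᵢ = 1.635, Σzᵢ/Kᵢ = 1.497 — both > 1, two phases present.
Binary case is linear: z₁(K₁−1)(1+ψ₁(K₂−1)) + z₂(K₂−1)(1+ψ₁(K₁−1)) = 0
⇒ ψ₁ = [z₁(K₁−1)+z₂(K₂−1)] / [−(K₁−1)(K₂−1)] = 0.6355/1.1050 = 0.575
Drum-1 compositions:
  1: x = 0.277, y = 0.747
  2: x = 0.723, y = 0.253
Drum-2 feed = drum-1 liquid: z₂ = (0.2766, 0.7234).
Drum 2:
Material balance + equilibrium reduce to Σ zᵢ(Kᵢ−1)/(1+ψ₂(Kᵢ−1)) = 0.
g(0) = ΣzᵢKᵢ − 1 = 1.029 and g(1) = 1 − Σzᵢ/Kᵢ = -0.069, so a root lies in (0, 1).
Binary case is linear: z₁(K₁−1)(1+ψ₂(K₂−1)) + z₂(K₂−1)(1+ψ₂(K₁−1)) = 0
⇒ ψ₂ = [z₁(K₁−1)+z₂(K₂−1)] / [−(K₁−1)(K₂−1)] = 1.0294/1.2992 = 0.792
  1: x = 0.061, y = 0.333
  2: x = 0.939, y = 0.667

y_1 (drum 2) = 0.333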